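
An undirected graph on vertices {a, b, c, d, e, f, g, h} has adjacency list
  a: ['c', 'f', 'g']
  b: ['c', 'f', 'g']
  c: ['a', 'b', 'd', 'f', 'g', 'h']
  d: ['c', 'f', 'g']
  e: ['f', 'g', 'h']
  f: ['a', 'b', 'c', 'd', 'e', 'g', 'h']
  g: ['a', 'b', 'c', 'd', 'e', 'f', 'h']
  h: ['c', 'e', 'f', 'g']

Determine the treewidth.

A width-3 tree decomposition is:
Bags: B1 = {a, c, f, g}  B2 = {c, d, f, g}  B3 = {c, f, g, h}  B4 = {e, f, g, h}  B5 = {b, c, f, g}
Tree: B1–B2, B1–B3, B3–B4, B1–B5
Every bag has size at most 4, so the width is 4 − 1 = 3 and tw(G) ≤ 3. On the other hand G contains the 4-clique {e, f, g, h}. A clique must lie in a single bag of any decomposition, so no decomposition can have width below 3. Therefore the treewidth is 3.

3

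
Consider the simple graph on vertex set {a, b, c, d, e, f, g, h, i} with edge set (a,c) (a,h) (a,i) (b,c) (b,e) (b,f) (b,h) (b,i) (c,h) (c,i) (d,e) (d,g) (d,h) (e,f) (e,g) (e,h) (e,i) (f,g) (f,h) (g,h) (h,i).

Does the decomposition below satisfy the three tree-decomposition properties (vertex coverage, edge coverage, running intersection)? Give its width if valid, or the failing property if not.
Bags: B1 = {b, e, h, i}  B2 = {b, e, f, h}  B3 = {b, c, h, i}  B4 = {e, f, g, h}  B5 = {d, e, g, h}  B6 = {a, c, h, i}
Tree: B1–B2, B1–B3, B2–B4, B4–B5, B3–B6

Checking the three conditions: (i) the bags cover all of {a, b, c, d, e, f, g, h, i}; (ii) for each edge, some bag contains both endpoints; (iii) the bags containing any fixed vertex form a subtree. All hold, so the decomposition is valid with width 4 − 1 = 3.

Yes; width 3.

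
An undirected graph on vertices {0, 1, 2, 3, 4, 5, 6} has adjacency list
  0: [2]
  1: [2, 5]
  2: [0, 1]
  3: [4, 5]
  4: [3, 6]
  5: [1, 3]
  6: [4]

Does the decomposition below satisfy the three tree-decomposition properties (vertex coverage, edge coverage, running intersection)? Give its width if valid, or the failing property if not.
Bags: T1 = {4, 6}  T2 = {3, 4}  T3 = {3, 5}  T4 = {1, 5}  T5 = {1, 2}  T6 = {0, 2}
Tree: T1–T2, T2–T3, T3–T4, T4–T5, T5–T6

Checking the three conditions: (i) the bags cover all of {0, 1, 2, 3, 4, 5, 6}; (ii) for each edge, some bag contains both endpoints; (iii) the bags containing any fixed vertex form a subtree. All hold, so the decomposition is valid with width 2 − 1 = 1.

Yes; width 1.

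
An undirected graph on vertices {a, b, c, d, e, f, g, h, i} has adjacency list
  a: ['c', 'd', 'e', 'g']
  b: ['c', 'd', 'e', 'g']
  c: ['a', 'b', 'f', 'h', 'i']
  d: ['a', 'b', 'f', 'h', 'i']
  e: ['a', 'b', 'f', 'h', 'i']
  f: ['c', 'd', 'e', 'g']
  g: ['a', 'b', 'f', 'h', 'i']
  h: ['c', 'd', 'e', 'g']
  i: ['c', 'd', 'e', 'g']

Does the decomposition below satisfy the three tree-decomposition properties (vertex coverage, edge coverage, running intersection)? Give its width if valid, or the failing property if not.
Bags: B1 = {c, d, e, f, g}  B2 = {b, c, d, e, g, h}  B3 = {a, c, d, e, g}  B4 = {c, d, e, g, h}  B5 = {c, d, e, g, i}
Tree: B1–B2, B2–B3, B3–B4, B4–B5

A tree decomposition must satisfy three properties: every vertex lies in some bag; for every edge, both endpoints lie together in some bag; and for every vertex, the bags containing it form a connected subtree. Here bags containing vertex h are not connected in the tree, so the decomposition is invalid.

No — bags containing vertex h are not connected in the tree.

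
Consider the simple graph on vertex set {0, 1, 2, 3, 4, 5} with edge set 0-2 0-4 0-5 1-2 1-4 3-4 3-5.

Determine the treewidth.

A width-2 tree decomposition is:
Bags: B1 = {0, 1, 2}  B2 = {0, 1, 4}  B3 = {0, 4, 5}  B4 = {3, 4, 5}
Tree: B1–B2, B2–B3, B3–B4
Every bag has size at most 3, so the width is 3 − 1 = 2 and tw(G) ≤ 2. Since 2–1–4–0–2 is a cycle in G, G is not acyclic. Forests are exactly the graphs of treewidth ≤ 1, so tw(G) ≥ 2. Therefore the treewidth is 2.

2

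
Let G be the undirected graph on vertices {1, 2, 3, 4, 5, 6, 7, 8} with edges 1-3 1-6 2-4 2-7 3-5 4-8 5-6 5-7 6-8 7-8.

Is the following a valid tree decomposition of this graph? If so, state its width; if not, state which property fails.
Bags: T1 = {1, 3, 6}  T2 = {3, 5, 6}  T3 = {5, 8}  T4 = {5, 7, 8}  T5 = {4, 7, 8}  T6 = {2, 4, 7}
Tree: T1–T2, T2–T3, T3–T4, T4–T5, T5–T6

A tree decomposition must satisfy three properties: every vertex lies in some bag; for every edge, both endpoints lie together in some bag; and for every vertex, the bags containing it form a connected subtree. Here edge (6,8) lies in no bag, so the decomposition is invalid.

No — edge (6,8) lies in no bag.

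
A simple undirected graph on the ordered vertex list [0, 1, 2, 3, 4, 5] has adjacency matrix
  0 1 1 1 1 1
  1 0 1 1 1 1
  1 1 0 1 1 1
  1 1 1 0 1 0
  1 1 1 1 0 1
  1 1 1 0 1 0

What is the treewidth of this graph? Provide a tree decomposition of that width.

Treewidth 4.
One such decomposition:
Bags: B1 = {0, 1, 2, 3, 4}  B2 = {0, 1, 2, 4, 5}
Tree: B1–B2

Each bag holds 5 vertices, so the decomposition has width 4, which upper-bounds the treewidth. For the lower bound, the 5 vertices {0, 1, 2, 3, 4} are pairwise adjacent, and any tree decomposition puts a clique entirely inside one bag — forcing width ≥ 4. The upper and lower bounds meet at 4, so that is the treewidth.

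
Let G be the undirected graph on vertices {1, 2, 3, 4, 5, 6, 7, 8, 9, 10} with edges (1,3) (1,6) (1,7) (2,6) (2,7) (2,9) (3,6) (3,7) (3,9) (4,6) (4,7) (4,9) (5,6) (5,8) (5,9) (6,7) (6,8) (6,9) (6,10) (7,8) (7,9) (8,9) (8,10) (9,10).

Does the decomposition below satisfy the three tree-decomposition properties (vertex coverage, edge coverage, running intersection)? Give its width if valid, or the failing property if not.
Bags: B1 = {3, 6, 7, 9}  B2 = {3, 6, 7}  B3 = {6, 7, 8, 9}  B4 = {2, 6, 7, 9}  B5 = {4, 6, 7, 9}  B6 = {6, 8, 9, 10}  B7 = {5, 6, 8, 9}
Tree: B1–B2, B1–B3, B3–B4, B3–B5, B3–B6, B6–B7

A tree decomposition must satisfy three properties: every vertex lies in some bag; for every edge, both endpoints lie together in some bag; and for every vertex, the bags containing it form a connected subtree. Here vertex 1 appears in no bag, so the decomposition is invalid.

No — vertex 1 appears in no bag.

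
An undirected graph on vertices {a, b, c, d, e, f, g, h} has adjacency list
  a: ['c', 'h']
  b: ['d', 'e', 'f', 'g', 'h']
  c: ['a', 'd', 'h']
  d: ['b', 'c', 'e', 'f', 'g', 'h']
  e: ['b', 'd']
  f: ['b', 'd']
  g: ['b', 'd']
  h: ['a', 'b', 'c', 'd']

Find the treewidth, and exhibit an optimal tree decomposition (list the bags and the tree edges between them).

Each bag holds 3 vertices, so the decomposition has width 2, which upper-bounds the treewidth. Conversely, {c, d, h} is a clique of size 3, and the vertices of any clique must share a bag in every tree decomposition; so some bag has ≥ 3 vertices and tw(G) ≥ 2. Hence tw(G) = 2 exactly.

Treewidth 2.
Bags: B1 = {b, d, h}  B2 = {b, d, g}  B3 = {b, d, e}  B4 = {c, d, h}  B5 = {b, d, f}  B6 = {a, c, h}
Tree: B1–B2, B2–B3, B1–B4, B2–B5, B4–B6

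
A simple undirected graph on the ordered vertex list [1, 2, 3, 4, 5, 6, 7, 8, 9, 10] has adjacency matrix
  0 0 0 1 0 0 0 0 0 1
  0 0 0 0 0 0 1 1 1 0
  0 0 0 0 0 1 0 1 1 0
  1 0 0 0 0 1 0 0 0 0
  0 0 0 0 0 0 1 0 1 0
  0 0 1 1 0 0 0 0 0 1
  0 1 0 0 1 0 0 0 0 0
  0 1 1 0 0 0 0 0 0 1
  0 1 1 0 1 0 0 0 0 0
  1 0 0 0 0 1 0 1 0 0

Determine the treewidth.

2

A width-2 tree decomposition is:
Bags: B1 = {2, 5, 7}  B2 = {2, 5, 9}  B3 = {2, 8, 9}  B4 = {3, 8, 9}  B5 = {3, 8, 10}  B6 = {3, 6, 10}  B7 = {1, 6, 10}  B8 = {1, 4, 6}
Tree: B1–B2, B2–B3, B3–B4, B4–B5, B5–B6, B6–B7, B7–B8
Each bag holds 3 vertices, so the decomposition has width 2, which upper-bounds the treewidth. Since 7–5–9–2–7 is a cycle in G, G is not acyclic. Forests are exactly the graphs of treewidth ≤ 1, so tw(G) ≥ 2. Therefore the treewidth is 2.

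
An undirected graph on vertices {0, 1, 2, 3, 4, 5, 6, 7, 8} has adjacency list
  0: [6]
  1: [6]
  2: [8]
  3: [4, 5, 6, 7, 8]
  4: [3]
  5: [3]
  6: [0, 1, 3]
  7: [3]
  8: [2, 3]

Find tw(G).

A width-1 tree decomposition is:
Bags: B1 = {3, 7}  B2 = {3, 6}  B3 = {1, 6}  B4 = {3, 4}  B5 = {3, 5}  B6 = {3, 8}  B7 = {2, 8}  B8 = {0, 6}
Tree: B1–B2, B2–B3, B2–B4, B4–B5, B5–B6, B6–B7, B3–B8
Each bag holds 2 vertices, so the decomposition has width 1, which upper-bounds the treewidth. G has an edge, so its treewidth is at least 1. The upper and lower bounds meet at 1, so that is the treewidth.

1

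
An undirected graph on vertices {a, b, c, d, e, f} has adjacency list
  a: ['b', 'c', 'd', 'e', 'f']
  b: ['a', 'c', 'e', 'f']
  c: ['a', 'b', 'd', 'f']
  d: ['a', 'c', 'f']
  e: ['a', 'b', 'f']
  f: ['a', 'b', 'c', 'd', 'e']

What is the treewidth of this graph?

3

A width-3 tree decomposition is:
Bags: B1 = {a, c, d, f}  B2 = {a, b, c, f}  B3 = {a, b, e, f}
Tree: B1–B2, B2–B3
Each bag holds 4 vertices, so the decomposition has width 3, which upper-bounds the treewidth. Conversely, {a, b, e, f} is a clique of size 4, and the vertices of any clique must share a bag in every tree decomposition; so some bag has ≥ 4 vertices and tw(G) ≥ 3. Therefore the treewidth is 3.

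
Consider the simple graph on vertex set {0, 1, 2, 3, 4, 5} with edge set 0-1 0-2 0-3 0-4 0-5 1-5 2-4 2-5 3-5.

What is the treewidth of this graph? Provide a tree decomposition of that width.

Treewidth 2.
Bags: B1 = {0, 2, 4}  B2 = {0, 2, 5}  B3 = {0, 3, 5}  B4 = {0, 1, 5}
Tree: B1–B2, B2–B3, B2–B4

Each bag holds 3 vertices, so the decomposition has width 2, which upper-bounds the treewidth. Conversely, {0, 2, 4} is a clique of size 3, and the vertices of any clique must share a bag in every tree decomposition; so some bag has ≥ 3 vertices and tw(G) ≥ 2. Combining the bounds, tw(G) = 2.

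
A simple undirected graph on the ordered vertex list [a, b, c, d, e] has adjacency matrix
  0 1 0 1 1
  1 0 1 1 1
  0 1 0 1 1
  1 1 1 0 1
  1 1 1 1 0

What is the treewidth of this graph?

A width-3 tree decomposition is:
Bags: B1 = {b, c, d, e}  B2 = {a, b, d, e}
Tree: B1–B2
Every bag has size at most 4, so the width is 4 − 1 = 3 and tw(G) ≤ 3. Conversely, {b, c, d, e} is a clique of size 4, and the vertices of any clique must share a bag in every tree decomposition; so some bag has ≥ 4 vertices and tw(G) ≥ 3. Hence tw(G) = 3 exactly.

3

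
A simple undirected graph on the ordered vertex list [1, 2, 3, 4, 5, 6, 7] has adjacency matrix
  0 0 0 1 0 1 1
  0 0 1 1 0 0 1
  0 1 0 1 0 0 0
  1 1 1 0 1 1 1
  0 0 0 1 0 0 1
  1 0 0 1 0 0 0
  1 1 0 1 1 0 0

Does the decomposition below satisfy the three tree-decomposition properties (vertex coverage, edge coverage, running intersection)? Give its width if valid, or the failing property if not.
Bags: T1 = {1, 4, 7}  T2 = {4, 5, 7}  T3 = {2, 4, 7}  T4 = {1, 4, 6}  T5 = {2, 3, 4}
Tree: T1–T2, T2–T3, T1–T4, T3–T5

Yes; width 2.

Vertex coverage: the bags together contain {1, 2, 3, 4, 5, 6, 7}, the full vertex set. Edge coverage: each edge of G has both endpoints in at least one bag. Running intersection: for every vertex, the bags containing it form a connected subtree. All three properties hold, so this is a valid tree decomposition of width max|bag| − 1 = 2, and hence tw(G) ≤ 2.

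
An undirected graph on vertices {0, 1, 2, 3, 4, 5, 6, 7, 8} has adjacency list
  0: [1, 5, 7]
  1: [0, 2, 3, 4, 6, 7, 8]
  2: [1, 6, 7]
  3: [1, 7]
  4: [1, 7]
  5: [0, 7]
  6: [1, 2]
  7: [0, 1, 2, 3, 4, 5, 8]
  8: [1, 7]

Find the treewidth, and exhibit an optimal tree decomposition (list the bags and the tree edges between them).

Treewidth 2.
One such decomposition:
Bags: B1 = {1, 7, 8}  B2 = {1, 3, 7}  B3 = {1, 4, 7}  B4 = {1, 2, 7}  B5 = {1, 2, 6}  B6 = {0, 1, 7}  B7 = {0, 5, 7}
Tree: B1–B2, B2–B3, B3–B4, B4–B5, B2–B6, B6–B7

Each bag holds 3 vertices, so the decomposition has width 2, which upper-bounds the treewidth. On the other hand G contains the 3-clique {1, 2, 6}. A clique must lie in a single bag of any decomposition, so no decomposition can have width below 2. Hence tw(G) = 2 exactly.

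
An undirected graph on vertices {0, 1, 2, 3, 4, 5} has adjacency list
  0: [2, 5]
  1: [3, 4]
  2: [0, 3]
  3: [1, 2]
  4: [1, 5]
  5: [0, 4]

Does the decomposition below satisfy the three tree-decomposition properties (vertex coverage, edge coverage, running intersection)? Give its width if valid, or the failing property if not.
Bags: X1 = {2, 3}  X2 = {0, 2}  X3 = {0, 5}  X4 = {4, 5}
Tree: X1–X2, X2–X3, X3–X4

No — vertex 1 appears in no bag.

A tree decomposition must satisfy three properties: every vertex lies in some bag; for every edge, both endpoints lie together in some bag; and for every vertex, the bags containing it form a connected subtree. Here vertex 1 appears in no bag, so the decomposition is invalid.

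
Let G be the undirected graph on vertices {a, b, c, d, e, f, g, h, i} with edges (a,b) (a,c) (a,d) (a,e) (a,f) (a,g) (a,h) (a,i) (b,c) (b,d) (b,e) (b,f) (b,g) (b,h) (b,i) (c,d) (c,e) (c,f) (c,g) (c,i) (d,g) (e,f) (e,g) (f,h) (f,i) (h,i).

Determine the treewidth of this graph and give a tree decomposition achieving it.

Every bag has size at most 5, so the width is 5 − 1 = 4 and tw(G) ≤ 4. Conversely, {a, b, f, h, i} is a clique of size 5, and the vertices of any clique must share a bag in every tree decomposition; so some bag has ≥ 5 vertices and tw(G) ≥ 4. The upper and lower bounds meet at 4, so that is the treewidth.

Treewidth 4.
Bags: B1 = {a, b, f, h, i}  B2 = {a, b, c, f, i}  B3 = {a, b, c, e, f}  B4 = {a, b, c, e, g}  B5 = {a, b, c, d, g}
Tree: B1–B2, B2–B3, B3–B4, B4–B5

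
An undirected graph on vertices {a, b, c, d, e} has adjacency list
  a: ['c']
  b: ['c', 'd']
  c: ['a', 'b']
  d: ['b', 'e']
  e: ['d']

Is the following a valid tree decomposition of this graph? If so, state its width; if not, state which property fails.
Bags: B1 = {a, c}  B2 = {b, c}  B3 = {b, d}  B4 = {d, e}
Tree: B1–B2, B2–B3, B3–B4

Yes; width 1.

Vertex coverage: the bags together contain {a, b, c, d, e}, the full vertex set. Edge coverage: each edge of G has both endpoints in at least one bag. Running intersection: for every vertex, the bags containing it form a connected subtree. All three properties hold, so this is a valid tree decomposition of width max|bag| − 1 = 1, and hence tw(G) ≤ 1.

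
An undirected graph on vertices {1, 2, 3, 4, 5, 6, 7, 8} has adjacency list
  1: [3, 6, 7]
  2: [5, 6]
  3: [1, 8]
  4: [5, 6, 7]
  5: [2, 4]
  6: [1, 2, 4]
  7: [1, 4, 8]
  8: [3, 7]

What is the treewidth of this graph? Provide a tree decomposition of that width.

Every bag has size at most 3, so the width is 3 − 1 = 2 and tw(G) ≤ 2. Since 3–8–7–1–3 is a cycle in G, G is not acyclic. Forests are exactly the graphs of treewidth ≤ 1, so tw(G) ≥ 2. Therefore the treewidth is 2.

Treewidth 2.
One optimal decomposition is:
Bags: B1 = {1, 3, 8}  B2 = {1, 7, 8}  B3 = {1, 6, 7}  B4 = {4, 6, 7}  B5 = {2, 4, 6}  B6 = {2, 4, 5}
Tree: B1–B2, B2–B3, B3–B4, B4–B5, B5–B6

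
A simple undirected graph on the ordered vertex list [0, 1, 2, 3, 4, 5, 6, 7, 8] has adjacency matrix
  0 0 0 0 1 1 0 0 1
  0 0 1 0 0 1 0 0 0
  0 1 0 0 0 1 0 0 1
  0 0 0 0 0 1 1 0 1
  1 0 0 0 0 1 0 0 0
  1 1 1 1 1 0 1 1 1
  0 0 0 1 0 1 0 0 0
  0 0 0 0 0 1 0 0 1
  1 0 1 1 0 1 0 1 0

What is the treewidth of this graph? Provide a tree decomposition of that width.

Every bag has size at most 3, so the width is 3 − 1 = 2 and tw(G) ≤ 2. On the other hand G contains the 3-clique {0, 5, 8}. A clique must lie in a single bag of any decomposition, so no decomposition can have width below 2. Combining the bounds, tw(G) = 2.

Treewidth 2.
Bags: B1 = {5, 7, 8}  B2 = {3, 5, 8}  B3 = {2, 5, 8}  B4 = {0, 5, 8}  B5 = {0, 4, 5}  B6 = {3, 5, 6}  B7 = {1, 2, 5}
Tree: B1–B2, B2–B3, B3–B4, B4–B5, B2–B6, B3–B7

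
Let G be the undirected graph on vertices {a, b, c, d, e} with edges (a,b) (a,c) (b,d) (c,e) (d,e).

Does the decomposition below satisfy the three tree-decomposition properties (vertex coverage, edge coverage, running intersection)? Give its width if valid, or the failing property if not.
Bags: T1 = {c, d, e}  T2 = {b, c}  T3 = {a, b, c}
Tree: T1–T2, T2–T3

A tree decomposition must satisfy three properties: every vertex lies in some bag; for every edge, both endpoints lie together in some bag; and for every vertex, the bags containing it form a connected subtree. Here edge (d,b) lies in no bag, so the decomposition is invalid.

No — edge (d,b) lies in no bag.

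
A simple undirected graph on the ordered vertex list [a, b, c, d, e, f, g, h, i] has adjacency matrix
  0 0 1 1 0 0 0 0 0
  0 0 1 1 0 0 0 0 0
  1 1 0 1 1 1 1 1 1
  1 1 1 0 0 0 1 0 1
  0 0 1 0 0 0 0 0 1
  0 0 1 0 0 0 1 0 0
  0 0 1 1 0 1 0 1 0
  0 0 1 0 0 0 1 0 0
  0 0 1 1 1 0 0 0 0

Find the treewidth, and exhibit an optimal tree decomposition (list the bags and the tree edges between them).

Treewidth 2.
One optimal decomposition is:
Bags: B1 = {c, g, h}  B2 = {c, d, g}  B3 = {c, d, i}  B4 = {c, f, g}  B5 = {b, c, d}  B6 = {a, c, d}  B7 = {c, e, i}
Tree: B1–B2, B2–B3, B2–B4, B3–B5, B2–B6, B3–B7

Every bag has size at most 3, so the width is 3 − 1 = 2 and tw(G) ≤ 2. Conversely, {c, d, g} is a clique of size 3, and the vertices of any clique must share a bag in every tree decomposition; so some bag has ≥ 3 vertices and tw(G) ≥ 2. Hence tw(G) = 2 exactly.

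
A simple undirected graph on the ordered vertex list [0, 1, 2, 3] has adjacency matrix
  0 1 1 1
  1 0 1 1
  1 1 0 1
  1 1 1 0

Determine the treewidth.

3

A width-3 tree decomposition is:
Bags: B1 = {0, 1, 2, 3}
Tree: (single bag)
With just one bag of size 4, the width is 4 − 1 = 3, so tw(G) ≤ 3. Conversely, {0, 1, 2, 3} is a clique of size 4, and the vertices of any clique must share a bag in every tree decomposition; so some bag has ≥ 4 vertices and tw(G) ≥ 3. The upper and lower bounds meet at 3, so that is the treewidth.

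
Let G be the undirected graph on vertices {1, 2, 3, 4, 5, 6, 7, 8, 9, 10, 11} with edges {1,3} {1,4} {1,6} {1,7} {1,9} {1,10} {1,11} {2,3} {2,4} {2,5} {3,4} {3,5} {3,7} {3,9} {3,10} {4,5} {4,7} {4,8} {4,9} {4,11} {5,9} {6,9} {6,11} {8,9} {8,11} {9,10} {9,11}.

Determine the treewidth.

3

A width-3 tree decomposition is:
Bags: B1 = {1, 3, 4, 9}  B2 = {1, 3, 4, 7}  B3 = {3, 4, 5, 9}  B4 = {1, 4, 9, 11}  B5 = {4, 8, 9, 11}  B6 = {2, 3, 4, 5}  B7 = {1, 6, 9, 11}  B8 = {1, 3, 9, 10}
Tree: B1–B2, B1–B3, B1–B4, B4–B5, B3–B6, B4–B7, B1–B8
Every bag has size at most 4, so the width is 4 − 1 = 3 and tw(G) ≤ 3. On the other hand G contains the 4-clique {1, 3, 9, 10}. A clique must lie in a single bag of any decomposition, so no decomposition can have width below 3. Therefore the treewidth is 3.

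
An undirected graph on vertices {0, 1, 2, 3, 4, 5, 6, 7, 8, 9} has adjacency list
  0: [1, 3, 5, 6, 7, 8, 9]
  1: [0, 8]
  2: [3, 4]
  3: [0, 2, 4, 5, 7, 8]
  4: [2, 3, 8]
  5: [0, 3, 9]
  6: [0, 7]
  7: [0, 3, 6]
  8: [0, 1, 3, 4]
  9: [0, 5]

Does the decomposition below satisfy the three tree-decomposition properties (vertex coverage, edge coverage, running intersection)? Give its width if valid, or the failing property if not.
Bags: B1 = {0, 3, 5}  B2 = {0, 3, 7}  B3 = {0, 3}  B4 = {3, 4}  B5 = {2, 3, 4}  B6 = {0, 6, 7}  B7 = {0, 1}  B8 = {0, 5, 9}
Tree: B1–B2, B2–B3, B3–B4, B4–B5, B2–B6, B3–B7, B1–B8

No — vertex 8 appears in no bag.

A tree decomposition must satisfy three properties: every vertex lies in some bag; for every edge, both endpoints lie together in some bag; and for every vertex, the bags containing it form a connected subtree. Here vertex 8 appears in no bag, so the decomposition is invalid.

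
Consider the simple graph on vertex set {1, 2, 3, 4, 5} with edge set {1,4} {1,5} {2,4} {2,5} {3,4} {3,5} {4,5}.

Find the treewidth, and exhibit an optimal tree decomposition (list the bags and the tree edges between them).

Treewidth 2.
One such decomposition:
Bags: B1 = {3, 4, 5}  B2 = {1, 4, 5}  B3 = {2, 4, 5}
Tree: B1–B2, B1–B3

Every bag has size at most 3, so the width is 3 − 1 = 2 and tw(G) ≤ 2. On the other hand G contains the 3-clique {1, 4, 5}. A clique must lie in a single bag of any decomposition, so no decomposition can have width below 2. Hence tw(G) = 2 exactly.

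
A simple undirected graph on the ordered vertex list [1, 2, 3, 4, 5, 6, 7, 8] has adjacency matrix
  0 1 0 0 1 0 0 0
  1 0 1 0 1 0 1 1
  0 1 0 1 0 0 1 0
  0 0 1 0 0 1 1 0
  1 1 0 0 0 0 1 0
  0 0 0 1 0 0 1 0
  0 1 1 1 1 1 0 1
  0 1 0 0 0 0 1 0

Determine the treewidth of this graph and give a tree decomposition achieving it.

Every bag has size at most 3, so the width is 3 − 1 = 2 and tw(G) ≤ 2. On the other hand G contains the 3-clique {1, 2, 5}. A clique must lie in a single bag of any decomposition, so no decomposition can have width below 2. Combining the bounds, tw(G) = 2.

Treewidth 2.
One optimal decomposition is:
Bags: B1 = {2, 3, 7}  B2 = {2, 5, 7}  B3 = {3, 4, 7}  B4 = {2, 7, 8}  B5 = {4, 6, 7}  B6 = {1, 2, 5}
Tree: B1–B2, B1–B3, B2–B4, B3–B5, B2–B6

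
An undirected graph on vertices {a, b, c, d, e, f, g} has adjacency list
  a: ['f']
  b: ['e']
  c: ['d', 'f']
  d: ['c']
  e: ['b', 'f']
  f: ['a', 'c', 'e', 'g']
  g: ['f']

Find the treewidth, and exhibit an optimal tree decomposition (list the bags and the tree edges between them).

Treewidth 1.
One such decomposition:
Bags: B1 = {c, f}  B2 = {a, f}  B3 = {e, f}  B4 = {b, e}  B5 = {c, d}  B6 = {f, g}
Tree: B1–B2, B1–B3, B3–B4, B1–B5, B2–B6

The largest bag has 2 vertices, giving width 1; this decomposition certifies tw(G) ≤ 1. Any graph with an edge has treewidth ≥ 1, and G has the edge c–f. The upper and lower bounds meet at 1, so that is the treewidth.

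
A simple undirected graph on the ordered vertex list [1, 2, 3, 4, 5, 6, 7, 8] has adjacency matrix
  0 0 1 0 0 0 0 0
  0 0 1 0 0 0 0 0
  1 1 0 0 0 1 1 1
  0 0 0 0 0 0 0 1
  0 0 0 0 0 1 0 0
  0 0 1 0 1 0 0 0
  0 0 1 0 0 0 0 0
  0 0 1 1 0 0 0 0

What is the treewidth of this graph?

A width-1 tree decomposition is:
Bags: B1 = {3, 6}  B2 = {3, 7}  B3 = {3, 8}  B4 = {4, 8}  B5 = {5, 6}  B6 = {1, 3}  B7 = {2, 3}
Tree: B1–B2, B2–B3, B3–B4, B1–B5, B1–B6, B1–B7
The largest bag has 2 vertices, giving width 1; this decomposition certifies tw(G) ≤ 1. G has an edge, so its treewidth is at least 1. Hence tw(G) = 1 exactly.

1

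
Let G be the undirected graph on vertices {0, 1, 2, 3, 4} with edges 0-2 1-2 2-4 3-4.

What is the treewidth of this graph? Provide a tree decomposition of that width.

Treewidth 1.
One optimal decomposition is:
Bags: B1 = {1, 2}  B2 = {2, 4}  B3 = {3, 4}  B4 = {0, 2}
Tree: B1–B2, B2–B3, B1–B4

The largest bag has 2 vertices, giving width 1; this decomposition certifies tw(G) ≤ 1. Since G has at least one edge (e.g. 2–1), it is not an edgeless graph, so tw(G) ≥ 1. The upper and lower bounds meet at 1, so that is the treewidth.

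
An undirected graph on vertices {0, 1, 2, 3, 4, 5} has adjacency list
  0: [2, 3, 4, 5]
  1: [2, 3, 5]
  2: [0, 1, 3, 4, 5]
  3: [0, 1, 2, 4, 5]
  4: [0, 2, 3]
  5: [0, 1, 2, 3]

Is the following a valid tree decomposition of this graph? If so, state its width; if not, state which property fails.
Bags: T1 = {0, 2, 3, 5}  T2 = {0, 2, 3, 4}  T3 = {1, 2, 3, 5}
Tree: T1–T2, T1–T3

Checking the three conditions: (i) the bags cover all of {0, 1, 2, 3, 4, 5}; (ii) for each edge, some bag contains both endpoints; (iii) the bags containing any fixed vertex form a subtree. All hold, so the decomposition is valid with width 4 − 1 = 3.

Yes; width 3.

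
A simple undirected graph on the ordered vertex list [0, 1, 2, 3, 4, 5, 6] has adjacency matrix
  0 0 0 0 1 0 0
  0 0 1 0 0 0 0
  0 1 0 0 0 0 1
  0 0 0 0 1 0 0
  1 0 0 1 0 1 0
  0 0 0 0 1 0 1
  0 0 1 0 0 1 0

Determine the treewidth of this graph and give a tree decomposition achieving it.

Each bag holds 2 vertices, so the decomposition has width 1, which upper-bounds the treewidth. G has an edge, so its treewidth is at least 1. Hence tw(G) = 1 exactly.

Treewidth 1.
One optimal decomposition is:
Bags: B1 = {5, 6}  B2 = {4, 5}  B3 = {0, 4}  B4 = {2, 6}  B5 = {1, 2}  B6 = {3, 4}
Tree: B1–B2, B2–B3, B1–B4, B4–B5, B2–B6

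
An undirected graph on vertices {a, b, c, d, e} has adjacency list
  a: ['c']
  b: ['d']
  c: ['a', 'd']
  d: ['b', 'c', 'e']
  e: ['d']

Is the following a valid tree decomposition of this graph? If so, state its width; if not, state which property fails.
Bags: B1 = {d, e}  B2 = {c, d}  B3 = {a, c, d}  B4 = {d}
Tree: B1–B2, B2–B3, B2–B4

No — vertex b appears in no bag.

A tree decomposition must satisfy three properties: every vertex lies in some bag; for every edge, both endpoints lie together in some bag; and for every vertex, the bags containing it form a connected subtree. Here vertex b appears in no bag, so the decomposition is invalid.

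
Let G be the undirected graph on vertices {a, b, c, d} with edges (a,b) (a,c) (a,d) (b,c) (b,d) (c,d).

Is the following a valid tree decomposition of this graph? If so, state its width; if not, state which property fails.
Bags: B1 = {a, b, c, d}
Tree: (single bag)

Every vertex of G appears in some bag (union = {a, b, c, d}); every edge is covered by a bag; and for each vertex v the set of bags containing v is connected in the bag tree. The decomposition is therefore valid. The largest bag has 4 vertices, so the width is 3.

Yes; width 3.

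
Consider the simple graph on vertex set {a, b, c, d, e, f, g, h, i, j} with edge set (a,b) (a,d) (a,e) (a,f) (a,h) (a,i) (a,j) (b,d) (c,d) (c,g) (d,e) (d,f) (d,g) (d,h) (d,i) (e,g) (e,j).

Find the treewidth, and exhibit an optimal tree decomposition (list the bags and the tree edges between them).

The largest bag has 3 vertices, giving width 2; this decomposition certifies tw(G) ≤ 2. Conversely, {d, e, g} is a clique of size 3, and the vertices of any clique must share a bag in every tree decomposition; so some bag has ≥ 3 vertices and tw(G) ≥ 2. Combining the bounds, tw(G) = 2.

Treewidth 2.
One such decomposition:
Bags: B1 = {a, d, f}  B2 = {a, d, e}  B3 = {a, e, j}  B4 = {a, b, d}  B5 = {d, e, g}  B6 = {a, d, i}  B7 = {a, d, h}  B8 = {c, d, g}
Tree: B1–B2, B2–B3, B1–B4, B2–B5, B4–B6, B2–B7, B5–B8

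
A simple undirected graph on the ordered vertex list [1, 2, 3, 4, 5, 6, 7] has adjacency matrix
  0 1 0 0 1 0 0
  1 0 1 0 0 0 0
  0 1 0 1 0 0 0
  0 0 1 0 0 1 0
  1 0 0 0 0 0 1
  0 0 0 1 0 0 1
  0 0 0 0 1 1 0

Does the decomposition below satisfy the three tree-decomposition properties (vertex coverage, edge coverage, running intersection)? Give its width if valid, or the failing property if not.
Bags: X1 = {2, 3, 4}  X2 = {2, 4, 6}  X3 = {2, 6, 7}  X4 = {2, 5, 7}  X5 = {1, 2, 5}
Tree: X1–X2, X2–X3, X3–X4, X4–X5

Vertex coverage: the bags together contain {1, 2, 3, 4, 5, 6, 7}, the full vertex set. Edge coverage: each edge of G has both endpoints in at least one bag. Running intersection: for every vertex, the bags containing it form a connected subtree. All three properties hold, so this is a valid tree decomposition of width max|bag| − 1 = 2, and hence tw(G) ≤ 2.

Yes; width 2.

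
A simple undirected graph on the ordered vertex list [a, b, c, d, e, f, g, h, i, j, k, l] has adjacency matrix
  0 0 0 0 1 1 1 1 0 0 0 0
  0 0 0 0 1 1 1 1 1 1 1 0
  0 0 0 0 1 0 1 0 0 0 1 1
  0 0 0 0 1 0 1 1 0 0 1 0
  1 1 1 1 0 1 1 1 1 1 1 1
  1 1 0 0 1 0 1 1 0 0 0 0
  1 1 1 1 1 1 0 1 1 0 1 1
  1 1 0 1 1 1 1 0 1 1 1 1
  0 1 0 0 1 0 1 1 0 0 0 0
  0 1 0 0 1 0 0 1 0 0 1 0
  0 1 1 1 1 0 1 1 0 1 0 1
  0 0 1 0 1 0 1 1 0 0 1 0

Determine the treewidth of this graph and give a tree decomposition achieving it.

Each bag holds 5 vertices, so the decomposition has width 4, which upper-bounds the treewidth. Conversely, {a, e, f, g, h} is a clique of size 5, and the vertices of any clique must share a bag in every tree decomposition; so some bag has ≥ 5 vertices and tw(G) ≥ 4. Combining the bounds, tw(G) = 4.

Treewidth 4.
Bags: B1 = {b, e, f, g, h}  B2 = {b, e, g, h, k}  B3 = {d, e, g, h, k}  B4 = {e, g, h, k, l}  B5 = {c, e, g, k, l}  B6 = {b, e, g, h, i}  B7 = {b, e, h, j, k}  B8 = {a, e, f, g, h}
Tree: B1–B2, B2–B3, B2–B4, B4–B5, B1–B6, B2–B7, B1–B8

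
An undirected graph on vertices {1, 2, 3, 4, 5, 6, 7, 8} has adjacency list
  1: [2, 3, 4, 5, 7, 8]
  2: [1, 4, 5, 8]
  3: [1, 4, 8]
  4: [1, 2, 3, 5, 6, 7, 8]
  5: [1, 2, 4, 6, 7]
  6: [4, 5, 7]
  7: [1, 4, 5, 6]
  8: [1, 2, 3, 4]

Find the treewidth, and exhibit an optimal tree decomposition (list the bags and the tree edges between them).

Treewidth 3.
Bags: B1 = {1, 2, 4, 5}  B2 = {1, 2, 4, 8}  B3 = {1, 3, 4, 8}  B4 = {1, 4, 5, 7}  B5 = {4, 5, 6, 7}
Tree: B1–B2, B2–B3, B1–B4, B4–B5

Every bag has size at most 4, so the width is 4 − 1 = 3 and tw(G) ≤ 3. Conversely, {1, 2, 4, 8} is a clique of size 4, and the vertices of any clique must share a bag in every tree decomposition; so some bag has ≥ 4 vertices and tw(G) ≥ 3. The upper and lower bounds meet at 3, so that is the treewidth.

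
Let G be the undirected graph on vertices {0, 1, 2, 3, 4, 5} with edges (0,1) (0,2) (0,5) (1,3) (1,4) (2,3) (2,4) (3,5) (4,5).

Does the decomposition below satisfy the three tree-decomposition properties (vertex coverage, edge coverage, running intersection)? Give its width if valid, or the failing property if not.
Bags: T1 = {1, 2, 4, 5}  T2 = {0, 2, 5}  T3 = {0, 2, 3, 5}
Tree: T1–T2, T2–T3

A tree decomposition must satisfy three properties: every vertex lies in some bag; for every edge, both endpoints lie together in some bag; and for every vertex, the bags containing it form a connected subtree. Here edge (1,0) lies in no bag, so the decomposition is invalid.

No — edge (1,0) lies in no bag.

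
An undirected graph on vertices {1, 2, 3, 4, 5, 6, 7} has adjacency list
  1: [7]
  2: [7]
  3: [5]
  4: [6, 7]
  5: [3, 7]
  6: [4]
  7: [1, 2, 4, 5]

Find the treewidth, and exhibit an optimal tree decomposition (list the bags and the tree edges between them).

Treewidth 1.
One optimal decomposition is:
Bags: B1 = {4, 6}  B2 = {4, 7}  B3 = {1, 7}  B4 = {2, 7}  B5 = {5, 7}  B6 = {3, 5}
Tree: B1–B2, B2–B3, B3–B4, B3–B5, B5–B6

The largest bag has 2 vertices, giving width 1; this decomposition certifies tw(G) ≤ 1. Any graph with an edge has treewidth ≥ 1, and G has the edge 4–6. Hence tw(G) = 1 exactly.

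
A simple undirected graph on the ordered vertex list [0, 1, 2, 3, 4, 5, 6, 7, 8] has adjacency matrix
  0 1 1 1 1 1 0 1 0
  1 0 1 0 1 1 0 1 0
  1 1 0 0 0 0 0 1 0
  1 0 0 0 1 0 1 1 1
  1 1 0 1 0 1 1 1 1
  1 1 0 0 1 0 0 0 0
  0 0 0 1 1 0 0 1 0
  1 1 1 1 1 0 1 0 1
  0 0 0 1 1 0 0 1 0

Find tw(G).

3

A width-3 tree decomposition is:
Bags: B1 = {0, 3, 4, 7}  B2 = {3, 4, 7, 8}  B3 = {3, 4, 6, 7}  B4 = {0, 1, 4, 7}  B5 = {0, 1, 2, 7}  B6 = {0, 1, 4, 5}
Tree: B1–B2, B2–B3, B1–B4, B4–B5, B4–B6
Each bag holds 4 vertices, so the decomposition has width 3, which upper-bounds the treewidth. For the lower bound, the 4 vertices {0, 1, 2, 7} are pairwise adjacent, and any tree decomposition puts a clique entirely inside one bag — forcing width ≥ 3. Therefore the treewidth is 3.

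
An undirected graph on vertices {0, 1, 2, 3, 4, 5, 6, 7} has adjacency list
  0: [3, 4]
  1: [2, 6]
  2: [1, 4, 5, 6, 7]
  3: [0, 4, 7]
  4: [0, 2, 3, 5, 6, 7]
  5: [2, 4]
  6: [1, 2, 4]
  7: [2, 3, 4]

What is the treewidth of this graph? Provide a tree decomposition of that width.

The largest bag has 3 vertices, giving width 2; this decomposition certifies tw(G) ≤ 2. On the other hand G contains the 3-clique {1, 2, 6}. A clique must lie in a single bag of any decomposition, so no decomposition can have width below 2. Hence tw(G) = 2 exactly.

Treewidth 2.
One such decomposition:
Bags: B1 = {3, 4, 7}  B2 = {2, 4, 7}  B3 = {2, 4, 5}  B4 = {0, 3, 4}  B5 = {2, 4, 6}  B6 = {1, 2, 6}
Tree: B1–B2, B2–B3, B1–B4, B3–B5, B5–B6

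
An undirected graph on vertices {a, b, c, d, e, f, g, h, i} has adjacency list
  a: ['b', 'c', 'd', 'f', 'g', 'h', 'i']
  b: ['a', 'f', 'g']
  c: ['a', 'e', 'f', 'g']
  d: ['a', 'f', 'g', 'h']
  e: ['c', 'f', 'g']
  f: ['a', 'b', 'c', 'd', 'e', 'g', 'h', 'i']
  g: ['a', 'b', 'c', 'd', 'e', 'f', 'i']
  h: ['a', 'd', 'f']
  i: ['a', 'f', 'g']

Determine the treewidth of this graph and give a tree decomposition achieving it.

Treewidth 3.
Bags: B1 = {a, b, f, g}  B2 = {a, c, f, g}  B3 = {a, d, f, g}  B4 = {a, d, f, h}  B5 = {a, f, g, i}  B6 = {c, e, f, g}
Tree: B1–B2, B1–B3, B3–B4, B2–B5, B2–B6

Every bag has size at most 4, so the width is 4 − 1 = 3 and tw(G) ≤ 3. On the other hand G contains the 4-clique {c, e, f, g}. A clique must lie in a single bag of any decomposition, so no decomposition can have width below 3. Therefore the treewidth is 3.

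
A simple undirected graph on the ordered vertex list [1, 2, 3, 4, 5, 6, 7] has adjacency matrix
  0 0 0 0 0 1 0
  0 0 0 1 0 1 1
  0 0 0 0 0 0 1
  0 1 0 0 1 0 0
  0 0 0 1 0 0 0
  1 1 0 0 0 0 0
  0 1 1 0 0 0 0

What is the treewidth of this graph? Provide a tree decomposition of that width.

Each bag holds 2 vertices, so the decomposition has width 1, which upper-bounds the treewidth. Any graph with an edge has treewidth ≥ 1, and G has the edge 2–7. The upper and lower bounds meet at 1, so that is the treewidth.

Treewidth 1.
Bags: B1 = {2, 7}  B2 = {2, 4}  B3 = {4, 5}  B4 = {3, 7}  B5 = {2, 6}  B6 = {1, 6}
Tree: B1–B2, B2–B3, B1–B4, B1–B5, B5–B6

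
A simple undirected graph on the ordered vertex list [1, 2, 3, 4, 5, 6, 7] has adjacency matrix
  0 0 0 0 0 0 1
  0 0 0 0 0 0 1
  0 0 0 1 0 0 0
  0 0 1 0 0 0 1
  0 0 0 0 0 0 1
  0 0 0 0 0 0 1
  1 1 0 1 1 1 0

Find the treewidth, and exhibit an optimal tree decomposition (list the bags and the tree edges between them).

Treewidth 1.
One optimal decomposition is:
Bags: B1 = {4, 7}  B2 = {3, 4}  B3 = {6, 7}  B4 = {1, 7}  B5 = {5, 7}  B6 = {2, 7}
Tree: B1–B2, B1–B3, B1–B4, B3–B5, B5–B6

Each bag holds 2 vertices, so the decomposition has width 1, which upper-bounds the treewidth. Since G has at least one edge (e.g. 7–4), it is not an edgeless graph, so tw(G) ≥ 1. The upper and lower bounds meet at 1, so that is the treewidth.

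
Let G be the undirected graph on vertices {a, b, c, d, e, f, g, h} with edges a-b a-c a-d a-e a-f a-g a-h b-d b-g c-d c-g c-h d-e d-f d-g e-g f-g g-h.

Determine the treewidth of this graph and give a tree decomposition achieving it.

The largest bag has 4 vertices, giving width 3; this decomposition certifies tw(G) ≤ 3. On the other hand G contains the 4-clique {a, d, e, g}. A clique must lie in a single bag of any decomposition, so no decomposition can have width below 3. Combining the bounds, tw(G) = 3.

Treewidth 3.
One such decomposition:
Bags: B1 = {a, b, d, g}  B2 = {a, d, e, g}  B3 = {a, d, f, g}  B4 = {a, c, d, g}  B5 = {a, c, g, h}
Tree: B1–B2, B1–B3, B3–B4, B4–B5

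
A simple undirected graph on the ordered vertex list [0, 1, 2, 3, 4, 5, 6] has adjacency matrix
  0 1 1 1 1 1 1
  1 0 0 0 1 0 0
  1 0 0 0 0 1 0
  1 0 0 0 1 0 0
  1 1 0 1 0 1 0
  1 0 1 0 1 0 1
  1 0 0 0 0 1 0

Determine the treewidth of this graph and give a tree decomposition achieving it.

Every bag has size at most 3, so the width is 3 − 1 = 2 and tw(G) ≤ 2. On the other hand G contains the 3-clique {0, 2, 5}. A clique must lie in a single bag of any decomposition, so no decomposition can have width below 2. Combining the bounds, tw(G) = 2.

Treewidth 2.
Bags: B1 = {0, 5, 6}  B2 = {0, 2, 5}  B3 = {0, 4, 5}  B4 = {0, 1, 4}  B5 = {0, 3, 4}
Tree: B1–B2, B1–B3, B3–B4, B3–B5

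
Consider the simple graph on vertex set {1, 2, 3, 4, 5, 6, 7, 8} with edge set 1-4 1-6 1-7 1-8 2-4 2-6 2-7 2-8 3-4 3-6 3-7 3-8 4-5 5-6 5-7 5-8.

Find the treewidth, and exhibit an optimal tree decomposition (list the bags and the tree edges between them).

Each bag holds 5 vertices, so the decomposition has width 4, which upper-bounds the treewidth. For the lower bound: the 5 vertex sets {2,7}, {5,8}, {3,6}, {4}, {1} are disjoint, each induces a connected subgraph, and every pair is joined by at least one edge of G. Contracting each set to a single vertex therefore yields K_{5} as a minor, and since treewidth is minor-monotone, tw(G) ≥ tw(K_{5}) = 4. Therefore the treewidth is 4.

Treewidth 4.
One optimal decomposition is:
Bags: B1 = {2, 4, 6, 7, 8}  B2 = {4, 5, 6, 7, 8}  B3 = {3, 4, 6, 7, 8}  B4 = {1, 4, 6, 7, 8}
Tree: B1–B2, B2–B3, B3–B4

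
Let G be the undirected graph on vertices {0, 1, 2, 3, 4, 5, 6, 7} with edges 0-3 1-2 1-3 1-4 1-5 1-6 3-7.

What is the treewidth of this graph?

A width-1 tree decomposition is:
Bags: B1 = {1, 2}  B2 = {1, 6}  B3 = {1, 3}  B4 = {0, 3}  B5 = {3, 7}  B6 = {1, 4}  B7 = {1, 5}
Tree: B1–B2, B2–B3, B3–B4, B3–B5, B1–B6, B1–B7
The largest bag has 2 vertices, giving width 1; this decomposition certifies tw(G) ≤ 1. Any graph with an edge has treewidth ≥ 1, and G has the edge 2–1. Combining the bounds, tw(G) = 1.

1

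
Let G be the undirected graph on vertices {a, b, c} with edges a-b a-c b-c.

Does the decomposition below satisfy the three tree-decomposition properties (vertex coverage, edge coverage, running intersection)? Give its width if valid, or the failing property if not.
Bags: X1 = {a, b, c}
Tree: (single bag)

Checking the three conditions: (i) the bags cover all of {a, b, c}; (ii) for each edge, some bag contains both endpoints; (iii) the bags containing any fixed vertex form a subtree. All hold, so the decomposition is valid with width 3 − 1 = 2.

Yes; width 2.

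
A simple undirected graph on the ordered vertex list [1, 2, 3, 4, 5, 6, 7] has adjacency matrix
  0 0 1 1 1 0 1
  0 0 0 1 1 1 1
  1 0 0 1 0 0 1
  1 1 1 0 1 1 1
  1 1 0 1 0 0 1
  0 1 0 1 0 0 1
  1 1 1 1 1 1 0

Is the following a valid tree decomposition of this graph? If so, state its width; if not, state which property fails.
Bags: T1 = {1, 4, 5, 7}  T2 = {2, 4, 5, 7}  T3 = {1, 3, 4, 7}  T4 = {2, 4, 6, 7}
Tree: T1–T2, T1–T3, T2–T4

Vertex coverage: the bags together contain {1, 2, 3, 4, 5, 6, 7}, the full vertex set. Edge coverage: each edge of G has both endpoints in at least one bag. Running intersection: for every vertex, the bags containing it form a connected subtree. All three properties hold, so this is a valid tree decomposition of width max|bag| − 1 = 3, and hence tw(G) ≤ 3.

Yes; width 3.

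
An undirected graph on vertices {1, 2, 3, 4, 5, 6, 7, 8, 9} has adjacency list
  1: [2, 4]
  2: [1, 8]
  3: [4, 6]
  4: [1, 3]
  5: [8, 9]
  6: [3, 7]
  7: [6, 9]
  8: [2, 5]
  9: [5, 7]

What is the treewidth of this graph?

2

A width-2 tree decomposition is:
Bags: B1 = {1, 3, 4}  B2 = {1, 3, 6}  B3 = {1, 6, 7}  B4 = {1, 7, 9}  B5 = {1, 5, 9}  B6 = {1, 5, 8}  B7 = {1, 2, 8}
Tree: B1–B2, B2–B3, B3–B4, B4–B5, B5–B6, B6–B7
Every bag has size at most 3, so the width is 3 − 1 = 2 and tw(G) ≤ 2. The edges 1–4–3–6–7–9–5–8–2–1 form a cycle, so G is not a tree and its treewidth is at least 2. Hence tw(G) = 2 exactly.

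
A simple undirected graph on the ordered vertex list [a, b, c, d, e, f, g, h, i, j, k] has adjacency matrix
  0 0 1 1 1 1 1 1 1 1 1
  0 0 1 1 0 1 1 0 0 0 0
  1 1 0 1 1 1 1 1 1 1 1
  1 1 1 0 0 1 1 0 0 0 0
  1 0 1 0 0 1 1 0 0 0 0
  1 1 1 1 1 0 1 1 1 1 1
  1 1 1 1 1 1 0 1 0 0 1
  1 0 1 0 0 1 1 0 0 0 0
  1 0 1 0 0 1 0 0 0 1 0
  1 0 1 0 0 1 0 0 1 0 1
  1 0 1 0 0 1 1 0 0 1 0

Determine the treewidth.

4

A width-4 tree decomposition is:
Bags: B1 = {a, c, f, i, j}  B2 = {a, c, f, j, k}  B3 = {a, c, f, g, k}  B4 = {a, c, d, f, g}  B5 = {a, c, f, g, h}  B6 = {a, c, e, f, g}  B7 = {b, c, d, f, g}
Tree: B1–B2, B2–B3, B3–B4, B4–B5, B4–B6, B4–B7
The largest bag has 5 vertices, giving width 4; this decomposition certifies tw(G) ≤ 4. For the lower bound, the 5 vertices {a, c, d, f, g} are pairwise adjacent, and any tree decomposition puts a clique entirely inside one bag — forcing width ≥ 4. Hence tw(G) = 4 exactly.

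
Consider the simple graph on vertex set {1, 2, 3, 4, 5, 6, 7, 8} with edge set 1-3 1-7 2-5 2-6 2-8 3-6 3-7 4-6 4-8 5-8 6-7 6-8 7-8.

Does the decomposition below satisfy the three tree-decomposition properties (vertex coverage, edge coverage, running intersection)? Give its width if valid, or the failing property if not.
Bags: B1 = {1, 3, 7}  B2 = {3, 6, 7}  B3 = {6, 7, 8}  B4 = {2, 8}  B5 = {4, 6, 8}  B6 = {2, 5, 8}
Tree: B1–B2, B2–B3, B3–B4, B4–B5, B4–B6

No — edge (6,2) lies in no bag.

A tree decomposition must satisfy three properties: every vertex lies in some bag; for every edge, both endpoints lie together in some bag; and for every vertex, the bags containing it form a connected subtree. Here edge (6,2) lies in no bag, so the decomposition is invalid.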